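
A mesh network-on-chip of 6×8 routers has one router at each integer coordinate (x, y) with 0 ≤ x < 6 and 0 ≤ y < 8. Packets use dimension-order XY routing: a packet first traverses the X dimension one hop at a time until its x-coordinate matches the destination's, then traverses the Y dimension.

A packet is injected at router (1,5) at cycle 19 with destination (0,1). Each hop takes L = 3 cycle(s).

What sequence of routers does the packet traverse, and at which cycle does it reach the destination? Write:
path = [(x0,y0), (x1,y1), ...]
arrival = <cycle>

  0. router=(1,5) cycle=19 (inject)
  1. router=(0,5) cycle=22 dir=W
  2. router=(0,4) cycle=25 dir=S
  3. router=(0,3) cycle=28 dir=S
  4. router=(0,2) cycle=31 dir=S
  5. router=(0,1) cycle=34 dir=S

path = [(1,5), (0,5), (0,4), (0,3), (0,2), (0,1)]
arrival = 34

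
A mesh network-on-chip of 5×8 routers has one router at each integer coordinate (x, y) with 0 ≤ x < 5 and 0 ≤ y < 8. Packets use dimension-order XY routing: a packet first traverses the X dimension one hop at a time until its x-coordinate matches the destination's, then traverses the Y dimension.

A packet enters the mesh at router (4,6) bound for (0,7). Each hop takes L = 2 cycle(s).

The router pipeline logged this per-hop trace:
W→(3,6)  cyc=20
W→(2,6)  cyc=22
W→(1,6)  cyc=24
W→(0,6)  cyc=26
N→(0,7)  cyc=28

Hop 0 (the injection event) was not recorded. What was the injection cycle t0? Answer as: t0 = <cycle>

At hop 1 the cycle is 20; in general cyc_k = t0 + kL.
Subtract one hop: t0 = 20 − 2 = 18.

t0 = 18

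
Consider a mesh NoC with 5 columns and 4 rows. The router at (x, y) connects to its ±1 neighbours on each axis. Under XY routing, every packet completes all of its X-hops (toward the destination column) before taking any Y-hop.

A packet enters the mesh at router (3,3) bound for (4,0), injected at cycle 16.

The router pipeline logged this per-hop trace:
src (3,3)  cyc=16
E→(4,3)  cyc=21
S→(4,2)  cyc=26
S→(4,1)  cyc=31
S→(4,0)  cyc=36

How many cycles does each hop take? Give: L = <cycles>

cyc[1] − cyc[0] = 21 − 16 = 5.
That increment is L by definition: L = 5.

L = 5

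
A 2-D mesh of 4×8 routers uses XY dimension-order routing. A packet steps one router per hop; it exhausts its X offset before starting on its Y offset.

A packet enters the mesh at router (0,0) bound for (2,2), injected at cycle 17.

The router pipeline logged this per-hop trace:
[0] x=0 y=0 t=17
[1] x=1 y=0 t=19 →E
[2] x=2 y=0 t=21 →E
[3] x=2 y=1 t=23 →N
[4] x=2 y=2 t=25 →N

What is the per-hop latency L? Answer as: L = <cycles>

L = 2

From hop 0 (17) to hop 1 (19): +2 cycles.
That increment is L by definition: L = 2.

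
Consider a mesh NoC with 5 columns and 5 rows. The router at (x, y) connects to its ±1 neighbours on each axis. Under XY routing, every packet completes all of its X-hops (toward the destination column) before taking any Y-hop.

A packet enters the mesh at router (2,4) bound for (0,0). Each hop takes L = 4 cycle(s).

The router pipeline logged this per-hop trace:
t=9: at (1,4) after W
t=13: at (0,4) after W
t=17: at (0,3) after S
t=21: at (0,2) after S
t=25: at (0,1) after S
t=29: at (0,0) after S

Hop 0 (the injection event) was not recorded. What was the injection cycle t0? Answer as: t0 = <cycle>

t0 = 5

Hop 1 reached at cycle 9; hop k is at t0 + k·L.
t0 = cyc[1] − L = 9 − 4 = 5.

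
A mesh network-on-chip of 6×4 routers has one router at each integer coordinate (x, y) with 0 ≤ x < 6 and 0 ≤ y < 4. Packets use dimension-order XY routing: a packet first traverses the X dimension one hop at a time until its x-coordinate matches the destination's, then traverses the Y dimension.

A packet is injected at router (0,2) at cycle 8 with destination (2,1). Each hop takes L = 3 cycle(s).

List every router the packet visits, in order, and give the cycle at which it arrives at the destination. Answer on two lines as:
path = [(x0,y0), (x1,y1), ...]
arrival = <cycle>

[0] x=0 y=2 t=8
[1] x=1 y=2 t=11 →E
[2] x=2 y=2 t=14 →E
[3] x=2 y=1 t=17 →S

path = [(0,2), (1,2), (2,2), (2,1)]
arrival = 17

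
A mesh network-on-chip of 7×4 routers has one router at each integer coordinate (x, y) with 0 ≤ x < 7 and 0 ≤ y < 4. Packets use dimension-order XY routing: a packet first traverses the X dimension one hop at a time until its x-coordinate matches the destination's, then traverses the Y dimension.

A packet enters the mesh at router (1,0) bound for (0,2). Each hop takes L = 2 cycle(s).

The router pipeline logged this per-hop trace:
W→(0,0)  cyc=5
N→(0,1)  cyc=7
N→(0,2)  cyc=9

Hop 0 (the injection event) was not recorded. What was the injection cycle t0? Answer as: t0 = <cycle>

Hop 1 reached at cycle 5; hop k is at t0 + k·L.
Subtract one hop: t0 = 5 − 2 = 3.

t0 = 3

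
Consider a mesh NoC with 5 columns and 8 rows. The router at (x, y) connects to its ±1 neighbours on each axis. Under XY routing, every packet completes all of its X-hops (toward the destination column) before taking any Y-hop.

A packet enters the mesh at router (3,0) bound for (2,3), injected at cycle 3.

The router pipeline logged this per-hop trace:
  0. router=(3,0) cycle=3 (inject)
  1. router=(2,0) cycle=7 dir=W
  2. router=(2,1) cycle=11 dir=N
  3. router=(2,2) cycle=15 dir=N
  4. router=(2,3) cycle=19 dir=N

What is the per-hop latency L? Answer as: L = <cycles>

Between hops 0 and 1 the cycle counter advances 7 − 3 = 4.
One hop costs L cycles, so L = 4.

L = 4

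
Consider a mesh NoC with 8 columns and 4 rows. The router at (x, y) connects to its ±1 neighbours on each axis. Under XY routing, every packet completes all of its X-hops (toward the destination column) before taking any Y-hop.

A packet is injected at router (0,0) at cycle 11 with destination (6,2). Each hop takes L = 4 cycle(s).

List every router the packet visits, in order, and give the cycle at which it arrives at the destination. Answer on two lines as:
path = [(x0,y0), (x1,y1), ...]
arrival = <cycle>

[0] x=0 y=0 t=11
[1] x=1 y=0 t=15 →E
[2] x=2 y=0 t=19 →E
[3] x=3 y=0 t=23 →E
[4] x=4 y=0 t=27 →E
[5] x=5 y=0 t=31 →E
[6] x=6 y=0 t=35 →E
[7] x=6 y=1 t=39 →N
[8] x=6 y=2 t=43 →N

path = [(0,0), (1,0), (2,0), (3,0), (4,0), (5,0), (6,0), (6,1), (6,2)]
arrival = 43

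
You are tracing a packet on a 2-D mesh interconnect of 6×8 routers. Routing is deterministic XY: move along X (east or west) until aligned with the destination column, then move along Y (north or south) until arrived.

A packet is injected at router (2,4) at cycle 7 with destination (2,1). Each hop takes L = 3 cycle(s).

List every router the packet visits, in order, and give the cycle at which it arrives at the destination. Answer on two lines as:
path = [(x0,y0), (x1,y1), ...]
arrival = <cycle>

path = [(2,4), (2,3), (2,2), (2,1)]
arrival = 16

[0] x=2 y=4 t=7
[1] x=2 y=3 t=10 →S
[2] x=2 y=2 t=13 →S
[3] x=2 y=1 t=16 →S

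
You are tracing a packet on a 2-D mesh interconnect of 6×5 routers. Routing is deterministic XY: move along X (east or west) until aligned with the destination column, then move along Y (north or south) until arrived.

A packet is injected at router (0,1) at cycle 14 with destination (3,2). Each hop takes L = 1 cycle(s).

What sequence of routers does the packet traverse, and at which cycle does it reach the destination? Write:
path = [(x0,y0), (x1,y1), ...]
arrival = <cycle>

path = [(0,1), (1,1), (2,1), (3,1), (3,2)]
arrival = 18

  0. router=(0,1) cycle=14 (inject)
  1. router=(1,1) cycle=15 dir=E
  2. router=(2,1) cycle=16 dir=E
  3. router=(3,1) cycle=17 dir=E
  4. router=(3,2) cycle=18 dir=N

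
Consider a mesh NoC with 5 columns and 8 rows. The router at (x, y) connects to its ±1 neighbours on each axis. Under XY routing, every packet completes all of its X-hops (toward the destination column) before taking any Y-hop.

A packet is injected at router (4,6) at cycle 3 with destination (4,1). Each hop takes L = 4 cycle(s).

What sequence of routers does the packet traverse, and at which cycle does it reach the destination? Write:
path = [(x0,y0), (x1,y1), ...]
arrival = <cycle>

path = [(4,6), (4,5), (4,4), (4,3), (4,2), (4,1)]
arrival = 23

#0 — 4,6 | c3
#1 — 4,5 | c7 | S
#2 — 4,4 | c11 | S
#3 — 4,3 | c15 | S
#4 — 4,2 | c19 | S
#5 — 4,1 | c23 | S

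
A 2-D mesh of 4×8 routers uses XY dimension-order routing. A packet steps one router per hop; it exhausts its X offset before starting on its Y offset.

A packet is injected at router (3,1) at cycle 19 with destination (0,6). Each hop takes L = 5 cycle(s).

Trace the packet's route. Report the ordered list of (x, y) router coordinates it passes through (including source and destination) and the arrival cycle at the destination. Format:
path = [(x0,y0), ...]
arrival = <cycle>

t=19: at (3,1)
t=24: at (2,1) after W
t=29: at (1,1) after W
t=34: at (0,1) after W
t=39: at (0,2) after N
t=44: at (0,3) after N
t=49: at (0,4) after N
t=54: at (0,5) after N
t=59: at (0,6) after N

path = [(3,1), (2,1), (1,1), (0,1), (0,2), (0,3), (0,4), (0,5), (0,6)]
arrival = 59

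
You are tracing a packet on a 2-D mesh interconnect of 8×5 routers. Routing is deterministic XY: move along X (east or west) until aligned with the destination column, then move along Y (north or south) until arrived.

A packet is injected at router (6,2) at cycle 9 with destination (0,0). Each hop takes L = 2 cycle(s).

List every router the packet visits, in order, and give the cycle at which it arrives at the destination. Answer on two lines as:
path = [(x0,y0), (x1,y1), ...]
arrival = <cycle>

#0 — 6,2 | c9
#1 — 5,2 | c11 | W
#2 — 4,2 | c13 | W
#3 — 3,2 | c15 | W
#4 — 2,2 | c17 | W
#5 — 1,2 | c19 | W
#6 — 0,2 | c21 | W
#7 — 0,1 | c23 | S
#8 — 0,0 | c25 | S

path = [(6,2), (5,2), (4,2), (3,2), (2,2), (1,2), (0,2), (0,1), (0,0)]
arrival = 25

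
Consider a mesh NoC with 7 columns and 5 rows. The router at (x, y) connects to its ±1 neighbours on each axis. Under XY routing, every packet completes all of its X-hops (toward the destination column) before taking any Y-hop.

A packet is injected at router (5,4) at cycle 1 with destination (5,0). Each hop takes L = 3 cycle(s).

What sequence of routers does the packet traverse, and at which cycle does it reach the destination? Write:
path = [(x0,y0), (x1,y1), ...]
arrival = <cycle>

  0. router=(5,4) cycle=1 (inject)
  1. router=(5,3) cycle=4 dir=S
  2. router=(5,2) cycle=7 dir=S
  3. router=(5,1) cycle=10 dir=S
  4. router=(5,0) cycle=13 dir=S

path = [(5,4), (5,3), (5,2), (5,1), (5,0)]
arrival = 13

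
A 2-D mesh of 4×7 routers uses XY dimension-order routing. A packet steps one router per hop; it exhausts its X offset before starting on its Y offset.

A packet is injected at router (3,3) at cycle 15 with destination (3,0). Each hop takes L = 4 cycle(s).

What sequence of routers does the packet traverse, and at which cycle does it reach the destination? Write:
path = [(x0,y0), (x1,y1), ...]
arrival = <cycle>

path = [(3,3), (3,2), (3,1), (3,0)]
arrival = 27

  0. router=(3,3) cycle=15 (inject)
  1. router=(3,2) cycle=19 dir=S
  2. router=(3,1) cycle=23 dir=S
  3. router=(3,0) cycle=27 dir=S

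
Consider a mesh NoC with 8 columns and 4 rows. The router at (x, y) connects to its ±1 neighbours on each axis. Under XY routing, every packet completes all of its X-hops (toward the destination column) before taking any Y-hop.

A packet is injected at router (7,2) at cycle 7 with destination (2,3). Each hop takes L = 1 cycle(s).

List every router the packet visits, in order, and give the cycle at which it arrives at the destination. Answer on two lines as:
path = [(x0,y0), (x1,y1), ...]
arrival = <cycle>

path = [(7,2), (6,2), (5,2), (4,2), (3,2), (2,2), (2,3)]
arrival = 13

hop 0: (7,2) @ cyc 7
hop 1: (6,2) @ cyc 8  [W]
hop 2: (5,2) @ cyc 9  [W]
hop 3: (4,2) @ cyc 10  [W]
hop 4: (3,2) @ cyc 11  [W]
hop 5: (2,2) @ cyc 12  [W]
hop 6: (2,3) @ cyc 13  [N]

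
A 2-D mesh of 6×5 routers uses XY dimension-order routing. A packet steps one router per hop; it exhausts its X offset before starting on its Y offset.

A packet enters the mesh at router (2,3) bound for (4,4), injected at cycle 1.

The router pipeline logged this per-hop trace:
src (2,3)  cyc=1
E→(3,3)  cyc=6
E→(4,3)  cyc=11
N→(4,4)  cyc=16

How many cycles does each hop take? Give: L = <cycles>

L = 5

Δcyc across hop 0→1: 6 − 1 = 5.
Per-hop latency L = Δcyc = 5.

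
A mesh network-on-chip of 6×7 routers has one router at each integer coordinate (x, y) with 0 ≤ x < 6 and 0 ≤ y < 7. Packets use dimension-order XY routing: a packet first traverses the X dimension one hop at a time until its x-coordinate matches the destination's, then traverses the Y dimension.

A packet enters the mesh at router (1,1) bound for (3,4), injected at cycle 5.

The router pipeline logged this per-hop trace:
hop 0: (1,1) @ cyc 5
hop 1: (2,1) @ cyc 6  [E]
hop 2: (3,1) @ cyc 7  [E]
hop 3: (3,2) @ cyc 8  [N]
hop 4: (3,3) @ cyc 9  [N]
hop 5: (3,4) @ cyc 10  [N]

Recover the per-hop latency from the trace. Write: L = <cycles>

L = 1

Δcyc across hop 0→1: 6 − 5 = 1.
That increment is L by definition: L = 1.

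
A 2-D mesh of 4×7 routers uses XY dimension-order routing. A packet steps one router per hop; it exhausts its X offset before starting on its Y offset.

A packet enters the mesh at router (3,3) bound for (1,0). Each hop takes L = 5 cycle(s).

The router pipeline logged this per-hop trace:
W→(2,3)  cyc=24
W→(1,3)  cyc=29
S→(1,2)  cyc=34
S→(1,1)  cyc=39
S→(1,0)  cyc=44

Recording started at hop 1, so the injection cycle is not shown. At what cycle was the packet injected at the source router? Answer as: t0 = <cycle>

The first recorded entry is hop 1 at cycle 24.
Subtract one hop: t0 = 24 − 5 = 19.

t0 = 19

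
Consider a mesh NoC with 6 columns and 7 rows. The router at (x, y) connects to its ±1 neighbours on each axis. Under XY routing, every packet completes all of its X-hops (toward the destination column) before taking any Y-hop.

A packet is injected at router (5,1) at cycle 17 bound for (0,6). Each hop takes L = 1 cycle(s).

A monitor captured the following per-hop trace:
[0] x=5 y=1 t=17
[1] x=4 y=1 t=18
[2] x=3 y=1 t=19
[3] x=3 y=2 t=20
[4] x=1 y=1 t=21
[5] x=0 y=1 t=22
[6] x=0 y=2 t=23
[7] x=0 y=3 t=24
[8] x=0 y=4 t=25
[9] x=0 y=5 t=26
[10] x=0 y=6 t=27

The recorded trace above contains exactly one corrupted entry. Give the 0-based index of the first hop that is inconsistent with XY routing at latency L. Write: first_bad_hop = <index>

first_bad_hop = 3

[1] (-1,+0) / 1c ⇒ ok
[2] (-1,+0) / 1c ⇒ ok
[3] (+0,+1) / 1c ⇒ BAD: Y-move but x=3≠0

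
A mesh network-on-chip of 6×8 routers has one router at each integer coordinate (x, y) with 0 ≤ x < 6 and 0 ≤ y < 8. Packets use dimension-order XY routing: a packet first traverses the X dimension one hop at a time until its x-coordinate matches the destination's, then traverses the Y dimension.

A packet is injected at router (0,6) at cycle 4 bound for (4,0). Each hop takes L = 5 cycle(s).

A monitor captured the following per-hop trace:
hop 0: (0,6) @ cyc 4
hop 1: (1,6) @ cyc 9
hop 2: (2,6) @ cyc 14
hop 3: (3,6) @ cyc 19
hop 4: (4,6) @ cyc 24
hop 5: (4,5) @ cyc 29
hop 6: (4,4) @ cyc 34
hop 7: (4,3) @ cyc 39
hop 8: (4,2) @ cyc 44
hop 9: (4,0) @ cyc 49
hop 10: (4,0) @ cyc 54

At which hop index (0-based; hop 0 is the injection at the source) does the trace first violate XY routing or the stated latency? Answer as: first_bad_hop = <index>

hop 1: step (+1,+0), +5 cyc — ok
hop 2: step (+1,+0), +5 cyc — ok
hop 3: step (+1,+0), +5 cyc — ok
hop 4: step (+1,+0), +5 cyc — ok
hop 5: step (+0,-1), +5 cyc — ok
hop 6: step (+0,-1), +5 cyc — ok
hop 7: step (+0,-1), +5 cyc — ok
hop 8: step (+0,-1), +5 cyc — ok
hop 9: step (+0,-2), +5 cyc — BAD: non-unit step

first_bad_hop = 9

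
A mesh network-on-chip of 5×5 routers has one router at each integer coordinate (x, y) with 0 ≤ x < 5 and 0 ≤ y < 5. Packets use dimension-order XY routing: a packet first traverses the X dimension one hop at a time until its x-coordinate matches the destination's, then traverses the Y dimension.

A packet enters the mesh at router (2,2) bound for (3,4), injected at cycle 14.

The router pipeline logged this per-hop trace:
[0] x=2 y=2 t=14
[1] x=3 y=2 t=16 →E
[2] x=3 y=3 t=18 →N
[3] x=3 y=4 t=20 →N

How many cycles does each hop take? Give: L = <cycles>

From hop 0 (14) to hop 1 (16): +2 cycles.
Each hop adds L, hence L = 2.

L = 2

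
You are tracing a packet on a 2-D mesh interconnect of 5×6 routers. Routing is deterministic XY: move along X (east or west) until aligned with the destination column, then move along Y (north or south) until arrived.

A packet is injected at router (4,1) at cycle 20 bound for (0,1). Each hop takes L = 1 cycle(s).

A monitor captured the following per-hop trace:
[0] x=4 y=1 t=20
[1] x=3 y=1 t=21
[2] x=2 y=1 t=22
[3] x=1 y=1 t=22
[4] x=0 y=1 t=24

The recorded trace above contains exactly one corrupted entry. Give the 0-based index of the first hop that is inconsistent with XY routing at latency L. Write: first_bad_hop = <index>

check 1→ d=(-1,0) cyc+1: ok
check 2→ d=(-1,0) cyc+1: ok
check 3→ d=(-1,0) cyc+0: BAD: Δcyc=0≠L

first_bad_hop = 3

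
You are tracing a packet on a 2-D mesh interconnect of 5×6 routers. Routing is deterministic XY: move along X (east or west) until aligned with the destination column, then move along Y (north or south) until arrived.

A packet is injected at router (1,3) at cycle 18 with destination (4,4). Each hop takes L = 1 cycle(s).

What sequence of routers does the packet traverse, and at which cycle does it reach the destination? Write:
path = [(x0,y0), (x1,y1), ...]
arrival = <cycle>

  0. router=(1,3) cycle=18 (inject)
  1. router=(2,3) cycle=19 dir=E
  2. router=(3,3) cycle=20 dir=E
  3. router=(4,3) cycle=21 dir=E
  4. router=(4,4) cycle=22 dir=N

path = [(1,3), (2,3), (3,3), (4,3), (4,4)]
arrival = 22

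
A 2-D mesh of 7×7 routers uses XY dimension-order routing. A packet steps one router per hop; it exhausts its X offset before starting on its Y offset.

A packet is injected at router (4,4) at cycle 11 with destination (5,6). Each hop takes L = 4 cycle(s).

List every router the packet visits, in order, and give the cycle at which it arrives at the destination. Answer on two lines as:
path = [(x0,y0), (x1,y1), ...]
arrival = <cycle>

path = [(4,4), (5,4), (5,5), (5,6)]
arrival = 23

#0 — 4,4 | c11
#1 — 5,4 | c15 | E
#2 — 5,5 | c19 | N
#3 — 5,6 | c23 | N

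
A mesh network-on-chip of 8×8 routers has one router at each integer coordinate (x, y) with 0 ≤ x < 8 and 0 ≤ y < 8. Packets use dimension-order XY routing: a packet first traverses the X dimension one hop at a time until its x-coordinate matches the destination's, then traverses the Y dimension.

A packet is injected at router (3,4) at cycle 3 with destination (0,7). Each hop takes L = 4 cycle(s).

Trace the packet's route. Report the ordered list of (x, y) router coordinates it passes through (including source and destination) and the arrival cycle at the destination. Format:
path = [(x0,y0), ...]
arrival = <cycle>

path = [(3,4), (2,4), (1,4), (0,4), (0,5), (0,6), (0,7)]
arrival = 27

src (3,4)  cyc=3
W→(2,4)  cyc=7
W→(1,4)  cyc=11
W→(0,4)  cyc=15
N→(0,5)  cyc=19
N→(0,6)  cyc=23
N→(0,7)  cyc=27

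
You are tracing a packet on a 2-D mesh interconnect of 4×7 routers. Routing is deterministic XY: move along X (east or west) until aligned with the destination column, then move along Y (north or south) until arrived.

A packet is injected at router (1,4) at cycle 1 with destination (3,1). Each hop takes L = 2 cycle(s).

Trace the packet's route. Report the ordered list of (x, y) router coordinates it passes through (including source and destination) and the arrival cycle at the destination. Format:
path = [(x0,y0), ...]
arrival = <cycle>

path = [(1,4), (2,4), (3,4), (3,3), (3,2), (3,1)]
arrival = 11

#0 — 1,4 | c1
#1 — 2,4 | c3 | E
#2 — 3,4 | c5 | E
#3 — 3,3 | c7 | S
#4 — 3,2 | c9 | S
#5 — 3,1 | c11 | S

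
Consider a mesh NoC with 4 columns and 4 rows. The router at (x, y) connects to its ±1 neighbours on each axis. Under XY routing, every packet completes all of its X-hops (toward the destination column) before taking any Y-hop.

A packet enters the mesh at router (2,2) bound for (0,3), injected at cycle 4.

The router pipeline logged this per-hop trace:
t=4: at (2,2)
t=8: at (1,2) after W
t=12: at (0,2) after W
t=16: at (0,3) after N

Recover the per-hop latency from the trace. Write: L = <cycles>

L = 4

Between hops 0 and 1 the cycle counter advances 8 − 4 = 4.
That increment is L by definition: L = 4.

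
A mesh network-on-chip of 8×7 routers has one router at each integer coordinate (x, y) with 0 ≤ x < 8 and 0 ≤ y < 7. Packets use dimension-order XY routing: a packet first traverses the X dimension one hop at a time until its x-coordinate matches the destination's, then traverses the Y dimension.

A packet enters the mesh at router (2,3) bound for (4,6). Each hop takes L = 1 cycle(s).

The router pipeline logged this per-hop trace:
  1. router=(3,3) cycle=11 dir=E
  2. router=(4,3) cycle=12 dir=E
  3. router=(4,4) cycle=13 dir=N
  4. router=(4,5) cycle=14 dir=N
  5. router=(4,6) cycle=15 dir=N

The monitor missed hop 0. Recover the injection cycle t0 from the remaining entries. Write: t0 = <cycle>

cyc[1] = 11 and cyc[k] = t0 + k·L for every k.
So t0 = 11 − 1·1 = 10.

t0 = 10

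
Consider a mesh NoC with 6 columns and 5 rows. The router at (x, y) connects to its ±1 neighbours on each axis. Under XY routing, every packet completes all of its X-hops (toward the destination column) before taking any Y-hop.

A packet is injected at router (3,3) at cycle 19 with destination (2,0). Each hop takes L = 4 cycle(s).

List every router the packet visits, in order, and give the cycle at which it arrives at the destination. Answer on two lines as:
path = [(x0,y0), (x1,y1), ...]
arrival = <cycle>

path = [(3,3), (2,3), (2,2), (2,1), (2,0)]
arrival = 35

#0 — 3,3 | c19
#1 — 2,3 | c23 | W
#2 — 2,2 | c27 | S
#3 — 2,1 | c31 | S
#4 — 2,0 | c35 | S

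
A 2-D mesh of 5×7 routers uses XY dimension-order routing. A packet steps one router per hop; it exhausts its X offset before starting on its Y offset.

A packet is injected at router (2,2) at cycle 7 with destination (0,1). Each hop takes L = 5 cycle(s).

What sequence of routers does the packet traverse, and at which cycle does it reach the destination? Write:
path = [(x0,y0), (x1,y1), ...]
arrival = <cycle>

path = [(2,2), (1,2), (0,2), (0,1)]
arrival = 22

[0] x=2 y=2 t=7
[1] x=1 y=2 t=12 →W
[2] x=0 y=2 t=17 →W
[3] x=0 y=1 t=22 →S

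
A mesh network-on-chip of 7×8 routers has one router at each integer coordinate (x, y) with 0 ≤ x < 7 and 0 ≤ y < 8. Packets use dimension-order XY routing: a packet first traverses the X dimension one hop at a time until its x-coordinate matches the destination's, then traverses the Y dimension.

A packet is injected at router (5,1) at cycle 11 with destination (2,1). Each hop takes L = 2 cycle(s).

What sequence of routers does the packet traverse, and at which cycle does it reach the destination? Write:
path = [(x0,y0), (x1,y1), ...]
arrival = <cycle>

path = [(5,1), (4,1), (3,1), (2,1)]
arrival = 17

[0] x=5 y=1 t=11
[1] x=4 y=1 t=13 →W
[2] x=3 y=1 t=15 →W
[3] x=2 y=1 t=17 →W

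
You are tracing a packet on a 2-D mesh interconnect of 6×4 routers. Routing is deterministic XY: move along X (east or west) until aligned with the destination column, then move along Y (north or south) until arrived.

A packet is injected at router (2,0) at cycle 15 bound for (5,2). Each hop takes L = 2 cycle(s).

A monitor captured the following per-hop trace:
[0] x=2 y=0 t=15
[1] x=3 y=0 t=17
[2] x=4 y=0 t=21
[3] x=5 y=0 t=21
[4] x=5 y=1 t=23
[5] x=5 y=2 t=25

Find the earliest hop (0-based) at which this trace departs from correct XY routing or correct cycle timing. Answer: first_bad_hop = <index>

first_bad_hop = 2

check 1→ d=(1,0) cyc+2: ok
check 2→ d=(1,0) cyc+4: BAD: Δcyc=4≠L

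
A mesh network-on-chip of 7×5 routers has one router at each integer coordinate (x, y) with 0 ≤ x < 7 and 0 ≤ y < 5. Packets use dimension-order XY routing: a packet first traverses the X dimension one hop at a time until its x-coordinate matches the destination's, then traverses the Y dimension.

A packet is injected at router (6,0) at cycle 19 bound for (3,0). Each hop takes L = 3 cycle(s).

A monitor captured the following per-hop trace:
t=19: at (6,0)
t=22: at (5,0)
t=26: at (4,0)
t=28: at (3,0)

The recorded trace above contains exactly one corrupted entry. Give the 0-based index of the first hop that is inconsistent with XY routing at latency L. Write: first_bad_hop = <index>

hop 1: step (-1,+0), +3 cyc — ok
hop 2: step (-1,+0), +4 cyc — BAD: Δcyc=4≠L

first_bad_hop = 2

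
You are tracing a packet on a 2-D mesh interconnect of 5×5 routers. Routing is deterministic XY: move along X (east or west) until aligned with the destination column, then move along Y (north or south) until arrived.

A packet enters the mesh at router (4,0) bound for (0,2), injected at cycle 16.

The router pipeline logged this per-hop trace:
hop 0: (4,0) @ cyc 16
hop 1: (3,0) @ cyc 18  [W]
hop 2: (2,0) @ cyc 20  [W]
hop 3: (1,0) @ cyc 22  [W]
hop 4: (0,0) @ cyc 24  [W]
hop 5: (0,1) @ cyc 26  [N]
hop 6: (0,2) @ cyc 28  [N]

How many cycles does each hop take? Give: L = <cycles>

Between hops 0 and 1 the cycle counter advances 18 − 16 = 2.
One hop costs L cycles, so L = 2.

L = 2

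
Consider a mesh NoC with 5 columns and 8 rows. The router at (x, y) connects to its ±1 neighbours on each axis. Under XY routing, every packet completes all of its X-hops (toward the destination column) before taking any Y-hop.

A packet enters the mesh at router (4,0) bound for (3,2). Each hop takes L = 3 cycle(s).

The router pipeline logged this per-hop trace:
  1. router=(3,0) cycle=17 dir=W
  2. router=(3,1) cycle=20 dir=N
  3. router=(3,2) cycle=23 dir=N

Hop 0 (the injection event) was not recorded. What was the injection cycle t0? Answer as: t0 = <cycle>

At hop 1 the cycle is 17; in general cyc_k = t0 + kL.
So t0 = 17 − 1·3 = 14.

t0 = 14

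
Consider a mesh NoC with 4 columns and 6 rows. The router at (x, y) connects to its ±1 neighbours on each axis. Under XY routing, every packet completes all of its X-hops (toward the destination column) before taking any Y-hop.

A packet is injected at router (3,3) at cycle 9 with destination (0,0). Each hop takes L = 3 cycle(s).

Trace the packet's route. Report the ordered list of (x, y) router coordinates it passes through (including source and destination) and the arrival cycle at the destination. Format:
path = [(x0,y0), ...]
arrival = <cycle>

path = [(3,3), (2,3), (1,3), (0,3), (0,2), (0,1), (0,0)]
arrival = 27

src (3,3)  cyc=9
W→(2,3)  cyc=12
W→(1,3)  cyc=15
W→(0,3)  cyc=18
S→(0,2)  cyc=21
S→(0,1)  cyc=24
S→(0,0)  cyc=27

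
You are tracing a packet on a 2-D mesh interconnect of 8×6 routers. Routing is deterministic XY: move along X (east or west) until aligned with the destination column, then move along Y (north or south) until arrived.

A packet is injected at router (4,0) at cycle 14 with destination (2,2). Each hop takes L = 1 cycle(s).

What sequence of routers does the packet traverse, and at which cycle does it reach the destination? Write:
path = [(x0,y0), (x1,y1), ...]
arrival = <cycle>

hop 0: (4,0) @ cyc 14
hop 1: (3,0) @ cyc 15  [W]
hop 2: (2,0) @ cyc 16  [W]
hop 3: (2,1) @ cyc 17  [N]
hop 4: (2,2) @ cyc 18  [N]

path = [(4,0), (3,0), (2,0), (2,1), (2,2)]
arrival = 18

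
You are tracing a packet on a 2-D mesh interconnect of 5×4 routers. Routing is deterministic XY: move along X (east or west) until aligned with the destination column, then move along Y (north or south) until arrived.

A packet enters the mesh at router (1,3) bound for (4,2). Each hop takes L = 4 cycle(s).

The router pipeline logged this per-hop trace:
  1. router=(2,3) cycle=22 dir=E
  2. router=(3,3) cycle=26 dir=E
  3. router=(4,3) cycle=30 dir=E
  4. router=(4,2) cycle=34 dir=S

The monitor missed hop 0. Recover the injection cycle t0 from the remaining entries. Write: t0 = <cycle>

cyc[1] = 22 and cyc[k] = t0 + k·L for every k.
So t0 = 22 − 1·4 = 18.

t0 = 18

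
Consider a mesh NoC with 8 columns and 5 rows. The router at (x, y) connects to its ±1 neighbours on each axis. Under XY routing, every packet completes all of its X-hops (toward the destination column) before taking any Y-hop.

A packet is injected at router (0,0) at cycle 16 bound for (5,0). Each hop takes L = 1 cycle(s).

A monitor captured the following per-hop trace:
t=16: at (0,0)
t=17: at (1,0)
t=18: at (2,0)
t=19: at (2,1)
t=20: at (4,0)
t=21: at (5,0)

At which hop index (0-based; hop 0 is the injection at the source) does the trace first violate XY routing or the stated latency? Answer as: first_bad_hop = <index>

first_bad_hop = 3

  1: Δx=+1 Δy=+0 Δt=1 [ok]
  2: Δx=+1 Δy=+0 Δt=1 [ok]
  3: Δx=+0 Δy=+1 Δt=1 [BAD: Y-move but x=2≠5]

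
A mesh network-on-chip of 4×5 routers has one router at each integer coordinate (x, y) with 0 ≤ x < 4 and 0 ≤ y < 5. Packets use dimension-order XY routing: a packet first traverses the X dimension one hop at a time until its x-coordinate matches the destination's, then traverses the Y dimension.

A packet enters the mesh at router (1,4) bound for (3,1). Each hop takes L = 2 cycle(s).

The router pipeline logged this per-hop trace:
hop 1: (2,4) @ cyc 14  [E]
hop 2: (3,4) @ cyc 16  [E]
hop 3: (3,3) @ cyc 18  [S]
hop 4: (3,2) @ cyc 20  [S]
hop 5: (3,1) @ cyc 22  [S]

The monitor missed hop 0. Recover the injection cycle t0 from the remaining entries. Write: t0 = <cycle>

t0 = 12

Hop 1 reached at cycle 14; hop k is at t0 + k·L.
t0 = cyc[1] − L = 14 − 2 = 12.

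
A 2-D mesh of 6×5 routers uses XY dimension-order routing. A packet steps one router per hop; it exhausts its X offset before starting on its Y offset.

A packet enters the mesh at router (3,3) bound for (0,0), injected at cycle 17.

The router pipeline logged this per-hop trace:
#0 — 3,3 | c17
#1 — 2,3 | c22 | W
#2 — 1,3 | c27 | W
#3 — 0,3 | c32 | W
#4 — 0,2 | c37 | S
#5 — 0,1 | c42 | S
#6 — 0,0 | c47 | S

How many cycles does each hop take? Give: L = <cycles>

Between hops 0 and 1 the cycle counter advances 22 − 17 = 5.
One hop costs L cycles, so L = 5.

L = 5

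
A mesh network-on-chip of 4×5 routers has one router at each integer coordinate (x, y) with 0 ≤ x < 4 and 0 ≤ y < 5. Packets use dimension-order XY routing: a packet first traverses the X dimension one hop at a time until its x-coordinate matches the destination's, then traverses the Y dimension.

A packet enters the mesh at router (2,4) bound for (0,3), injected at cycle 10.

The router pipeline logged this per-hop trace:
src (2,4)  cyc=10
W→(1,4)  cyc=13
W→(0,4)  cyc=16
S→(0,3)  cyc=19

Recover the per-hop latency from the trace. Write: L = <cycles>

Between hops 0 and 1 the cycle counter advances 13 − 10 = 3.
Per-hop latency L = Δcyc = 3.

L = 3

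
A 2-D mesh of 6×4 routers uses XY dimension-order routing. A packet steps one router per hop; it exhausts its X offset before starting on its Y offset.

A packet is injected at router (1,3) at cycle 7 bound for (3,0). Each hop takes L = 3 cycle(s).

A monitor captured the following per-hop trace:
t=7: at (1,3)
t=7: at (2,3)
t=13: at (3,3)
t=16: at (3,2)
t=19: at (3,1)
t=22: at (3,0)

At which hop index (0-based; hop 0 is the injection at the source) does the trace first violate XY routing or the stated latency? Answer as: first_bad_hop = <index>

hop 1: step (+1,+0), +0 cyc — BAD: Δcyc=0≠L

first_bad_hop = 1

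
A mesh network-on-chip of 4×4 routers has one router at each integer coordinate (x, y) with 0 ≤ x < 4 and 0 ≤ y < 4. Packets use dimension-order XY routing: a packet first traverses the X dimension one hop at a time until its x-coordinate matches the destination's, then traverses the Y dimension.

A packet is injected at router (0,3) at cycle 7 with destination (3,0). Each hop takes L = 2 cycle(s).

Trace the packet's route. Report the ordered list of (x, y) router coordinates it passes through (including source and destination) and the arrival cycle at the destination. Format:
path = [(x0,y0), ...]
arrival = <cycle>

path = [(0,3), (1,3), (2,3), (3,3), (3,2), (3,1), (3,0)]
arrival = 19

hop 0: (0,3) @ cyc 7
hop 1: (1,3) @ cyc 9  [E]
hop 2: (2,3) @ cyc 11  [E]
hop 3: (3,3) @ cyc 13  [E]
hop 4: (3,2) @ cyc 15  [S]
hop 5: (3,1) @ cyc 17  [S]
hop 6: (3,0) @ cyc 19  [S]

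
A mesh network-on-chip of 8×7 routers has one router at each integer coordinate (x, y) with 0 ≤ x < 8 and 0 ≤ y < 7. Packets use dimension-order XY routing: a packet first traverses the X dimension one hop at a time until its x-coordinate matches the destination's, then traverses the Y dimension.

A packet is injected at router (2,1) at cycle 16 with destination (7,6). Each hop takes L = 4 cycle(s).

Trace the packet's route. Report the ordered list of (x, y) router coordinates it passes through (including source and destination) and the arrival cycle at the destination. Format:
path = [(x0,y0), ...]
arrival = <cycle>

path = [(2,1), (3,1), (4,1), (5,1), (6,1), (7,1), (7,2), (7,3), (7,4), (7,5), (7,6)]
arrival = 56

hop 0: (2,1) @ cyc 16
hop 1: (3,1) @ cyc 20  [E]
hop 2: (4,1) @ cyc 24  [E]
hop 3: (5,1) @ cyc 28  [E]
hop 4: (6,1) @ cyc 32  [E]
hop 5: (7,1) @ cyc 36  [E]
hop 6: (7,2) @ cyc 40  [N]
hop 7: (7,3) @ cyc 44  [N]
hop 8: (7,4) @ cyc 48  [N]
hop 9: (7,5) @ cyc 52  [N]
hop 10: (7,6) @ cyc 56  [N]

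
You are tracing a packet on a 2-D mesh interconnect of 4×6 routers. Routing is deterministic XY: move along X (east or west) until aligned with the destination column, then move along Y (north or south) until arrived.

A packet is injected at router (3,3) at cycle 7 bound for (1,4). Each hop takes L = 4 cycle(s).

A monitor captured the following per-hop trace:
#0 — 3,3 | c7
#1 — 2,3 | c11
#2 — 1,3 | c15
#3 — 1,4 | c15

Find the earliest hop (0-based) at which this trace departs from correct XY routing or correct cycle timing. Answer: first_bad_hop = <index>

hop 1: step (-1,+0), +4 cyc — ok
hop 2: step (-1,+0), +4 cyc — ok
hop 3: step (+0,+1), +0 cyc — BAD: Δcyc=0≠L

first_bad_hop = 3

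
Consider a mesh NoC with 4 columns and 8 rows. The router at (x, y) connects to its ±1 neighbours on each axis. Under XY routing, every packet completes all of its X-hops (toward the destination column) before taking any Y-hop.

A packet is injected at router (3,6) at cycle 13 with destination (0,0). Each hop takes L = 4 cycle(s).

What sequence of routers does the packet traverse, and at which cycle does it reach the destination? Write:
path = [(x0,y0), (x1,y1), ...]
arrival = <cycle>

path = [(3,6), (2,6), (1,6), (0,6), (0,5), (0,4), (0,3), (0,2), (0,1), (0,0)]
arrival = 49

hop 0: (3,6) @ cyc 13
hop 1: (2,6) @ cyc 17  [W]
hop 2: (1,6) @ cyc 21  [W]
hop 3: (0,6) @ cyc 25  [W]
hop 4: (0,5) @ cyc 29  [S]
hop 5: (0,4) @ cyc 33  [S]
hop 6: (0,3) @ cyc 37  [S]
hop 7: (0,2) @ cyc 41  [S]
hop 8: (0,1) @ cyc 45  [S]
hop 9: (0,0) @ cyc 49  [S]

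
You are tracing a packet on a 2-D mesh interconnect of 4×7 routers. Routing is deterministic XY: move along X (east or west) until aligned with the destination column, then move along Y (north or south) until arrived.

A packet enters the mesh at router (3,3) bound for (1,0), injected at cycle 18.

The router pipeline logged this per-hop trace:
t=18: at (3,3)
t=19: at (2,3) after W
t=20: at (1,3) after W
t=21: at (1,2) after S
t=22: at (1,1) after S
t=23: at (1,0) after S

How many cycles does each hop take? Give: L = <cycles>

L = 1

From hop 0 (18) to hop 1 (19): +1 cycles.
That increment is L by definition: L = 1.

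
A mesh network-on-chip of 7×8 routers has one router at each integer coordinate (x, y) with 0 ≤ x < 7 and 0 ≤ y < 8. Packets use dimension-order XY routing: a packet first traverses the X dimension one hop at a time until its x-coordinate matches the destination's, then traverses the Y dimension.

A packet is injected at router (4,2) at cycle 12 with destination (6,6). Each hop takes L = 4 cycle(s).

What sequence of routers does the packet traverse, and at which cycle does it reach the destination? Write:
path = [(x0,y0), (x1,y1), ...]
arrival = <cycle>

hop 0: (4,2) @ cyc 12
hop 1: (5,2) @ cyc 16  [E]
hop 2: (6,2) @ cyc 20  [E]
hop 3: (6,3) @ cyc 24  [N]
hop 4: (6,4) @ cyc 28  [N]
hop 5: (6,5) @ cyc 32  [N]
hop 6: (6,6) @ cyc 36  [N]

path = [(4,2), (5,2), (6,2), (6,3), (6,4), (6,5), (6,6)]
arrival = 36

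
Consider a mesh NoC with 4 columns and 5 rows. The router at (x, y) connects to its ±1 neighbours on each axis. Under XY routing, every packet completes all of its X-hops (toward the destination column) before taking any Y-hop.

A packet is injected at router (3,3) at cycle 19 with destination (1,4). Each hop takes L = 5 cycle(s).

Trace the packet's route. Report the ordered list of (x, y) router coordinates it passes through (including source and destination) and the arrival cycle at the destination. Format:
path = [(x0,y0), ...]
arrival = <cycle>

#0 — 3,3 | c19
#1 — 2,3 | c24 | W
#2 — 1,3 | c29 | W
#3 — 1,4 | c34 | N

path = [(3,3), (2,3), (1,3), (1,4)]
arrival = 34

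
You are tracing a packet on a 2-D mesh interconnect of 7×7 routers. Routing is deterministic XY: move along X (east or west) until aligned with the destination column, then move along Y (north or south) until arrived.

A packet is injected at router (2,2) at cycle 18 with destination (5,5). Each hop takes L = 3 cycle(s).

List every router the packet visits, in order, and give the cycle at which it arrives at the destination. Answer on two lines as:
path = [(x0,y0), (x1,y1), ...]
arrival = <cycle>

src (2,2)  cyc=18
E→(3,2)  cyc=21
E→(4,2)  cyc=24
E→(5,2)  cyc=27
N→(5,3)  cyc=30
N→(5,4)  cyc=33
N→(5,5)  cyc=36

path = [(2,2), (3,2), (4,2), (5,2), (5,3), (5,4), (5,5)]
arrival = 36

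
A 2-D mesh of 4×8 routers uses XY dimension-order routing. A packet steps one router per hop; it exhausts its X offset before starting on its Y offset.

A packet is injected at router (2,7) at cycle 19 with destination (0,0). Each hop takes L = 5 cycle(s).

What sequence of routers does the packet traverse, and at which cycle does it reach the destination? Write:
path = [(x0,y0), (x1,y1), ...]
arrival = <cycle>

t=19: at (2,7)
t=24: at (1,7) after W
t=29: at (0,7) after W
t=34: at (0,6) after S
t=39: at (0,5) after S
t=44: at (0,4) after S
t=49: at (0,3) after S
t=54: at (0,2) after S
t=59: at (0,1) after S
t=64: at (0,0) after S

path = [(2,7), (1,7), (0,7), (0,6), (0,5), (0,4), (0,3), (0,2), (0,1), (0,0)]
arrival = 64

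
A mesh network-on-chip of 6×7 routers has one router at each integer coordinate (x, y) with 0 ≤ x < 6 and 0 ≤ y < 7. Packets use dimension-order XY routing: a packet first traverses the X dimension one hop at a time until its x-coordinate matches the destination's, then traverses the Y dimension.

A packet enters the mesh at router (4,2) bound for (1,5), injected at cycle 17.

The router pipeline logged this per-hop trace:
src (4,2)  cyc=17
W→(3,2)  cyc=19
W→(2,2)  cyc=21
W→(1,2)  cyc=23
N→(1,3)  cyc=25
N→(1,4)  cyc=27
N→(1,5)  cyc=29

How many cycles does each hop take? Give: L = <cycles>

L = 2

From hop 0 (17) to hop 1 (19): +2 cycles.
One hop costs L cycles, so L = 2.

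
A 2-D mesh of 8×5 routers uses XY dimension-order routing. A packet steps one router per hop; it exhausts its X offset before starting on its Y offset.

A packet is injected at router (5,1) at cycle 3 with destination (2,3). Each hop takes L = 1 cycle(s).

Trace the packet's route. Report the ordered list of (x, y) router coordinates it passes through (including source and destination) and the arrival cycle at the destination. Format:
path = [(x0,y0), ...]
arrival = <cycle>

path = [(5,1), (4,1), (3,1), (2,1), (2,2), (2,3)]
arrival = 8

hop 0: (5,1) @ cyc 3
hop 1: (4,1) @ cyc 4  [W]
hop 2: (3,1) @ cyc 5  [W]
hop 3: (2,1) @ cyc 6  [W]
hop 4: (2,2) @ cyc 7  [N]
hop 5: (2,3) @ cyc 8  [N]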